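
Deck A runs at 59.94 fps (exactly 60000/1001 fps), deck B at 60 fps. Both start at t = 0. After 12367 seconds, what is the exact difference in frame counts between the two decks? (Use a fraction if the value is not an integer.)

742020/1001 frames

A emits 60000/1001 × 12367 = 742020000/1001 frames; B emits 60 × 12367 = 742020.
Difference = 742020/1001 frames (≈ 741.2787); B is ahead of A.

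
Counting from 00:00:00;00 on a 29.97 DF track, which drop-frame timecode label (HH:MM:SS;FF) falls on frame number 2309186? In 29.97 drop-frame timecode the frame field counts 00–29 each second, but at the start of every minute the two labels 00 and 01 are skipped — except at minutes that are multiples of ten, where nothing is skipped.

21:24:09;28

Each 10-minute DF block holds 10 × 60 × 30 − 9 × 2 = 17982 frames. 2309186 ÷ 17982 → 128 full blocks, remainder 7490.
Within the partial block the first minute is 1800 frames and each further minute 1798, so 4 further minute boundaries passed. Total skipped labels = 18 × 128 + 2 × 4 = 2312.
Non-drop label index = 2309186 + 2312 = 2311498; at 30 labels/s that is 21:24:09:28, i.e. DF 21:24:09;28.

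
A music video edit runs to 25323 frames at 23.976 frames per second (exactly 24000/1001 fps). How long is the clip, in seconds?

Running time = 25323 / (24000/1001) = 1056.180125 s.

1056.180125 seconds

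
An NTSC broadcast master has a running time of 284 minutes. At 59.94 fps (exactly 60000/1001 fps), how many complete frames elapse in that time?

1021378 frames

284 min = 17040 s.
Frames = 17040 × 60000/1001 = 1022400000/1001 ≈ 1021378.6214.
Complete frames: 1021378.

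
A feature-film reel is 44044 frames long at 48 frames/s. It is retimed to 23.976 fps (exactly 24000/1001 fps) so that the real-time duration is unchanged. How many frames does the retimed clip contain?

Target frames = source frames × (target rate / source rate) = 44044 × (24000/1001)/(48) = 44044 × 500/1001 = 22000.

22000 frames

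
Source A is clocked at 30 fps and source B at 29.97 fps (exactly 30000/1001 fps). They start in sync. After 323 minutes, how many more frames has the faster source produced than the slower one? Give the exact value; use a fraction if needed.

581400/1001 frames

323 min = 19380 s.
A emits 30 × 19380 = 581400 frames; B emits 30000/1001 × 19380 = 581400000/1001.
Difference = 581400/1001 frames (≈ 580.8192); B is behind A.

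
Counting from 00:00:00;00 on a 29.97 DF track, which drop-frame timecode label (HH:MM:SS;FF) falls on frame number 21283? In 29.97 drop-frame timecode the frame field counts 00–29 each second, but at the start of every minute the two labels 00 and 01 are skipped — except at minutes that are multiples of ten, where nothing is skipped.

00:11:50;03

Ten DF minutes hold 17982 frames, so frame 21283 lies in block 1 (frames 17982–35963) with 3301 frames into that block.
The block's first minute is 1800 frames and the rest 1798 each; 3301 frames reaches minute 1, so 1 × 18 + 1 × 2 = 20 labels have been skipped so far.
Adding those back, label number 21283 + 20 = 21303 at 30 labels/s is 710 s + 3 f = 0 h 11 min 50 s frame 3, i.e. 00:11:50;03.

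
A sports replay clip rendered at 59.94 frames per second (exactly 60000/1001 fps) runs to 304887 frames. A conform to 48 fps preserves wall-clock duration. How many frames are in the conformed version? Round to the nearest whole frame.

244154 frames

Frames at target rate = 304887 × (48) / (60000/1001) = 305191887/1250 ≈ 244153.510.
Nearest whole frame: 244154.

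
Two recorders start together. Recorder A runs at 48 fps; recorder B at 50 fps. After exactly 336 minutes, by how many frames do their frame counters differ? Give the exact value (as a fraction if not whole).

336 min = 20160 s.
A emits 48 × 20160 = 967680 frames; B emits 50 × 20160 = 1008000.
Difference = 40320 frames; B is ahead of A.

40320 frames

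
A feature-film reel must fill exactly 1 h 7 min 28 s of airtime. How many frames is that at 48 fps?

1 h 7 min 28 s = 4048 s.
Frames = 4048 × 48 = 194304.

194304 frames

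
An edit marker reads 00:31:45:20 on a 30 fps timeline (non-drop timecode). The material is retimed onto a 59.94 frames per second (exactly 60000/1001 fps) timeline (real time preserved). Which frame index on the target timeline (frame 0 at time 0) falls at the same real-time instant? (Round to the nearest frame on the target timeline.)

Source frame index: (0×3600 + 31×60 + 45) × 30 + 20 = 57170.
Real time: 57170 / (30) = 5717/3 s.
Target frame: (5717/3) × (60000/1001) = 114340000/1001 ≈ 114225.774 → 114226.

frame 114226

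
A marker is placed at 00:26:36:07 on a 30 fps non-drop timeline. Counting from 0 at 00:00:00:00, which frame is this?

47887

Total seconds to the label: (0 × 3600 + 26 × 60 + 36) = 1596.
Frame index = 1596 × 30 + 7 = 47887.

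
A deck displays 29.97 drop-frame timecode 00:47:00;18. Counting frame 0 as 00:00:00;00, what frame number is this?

84532

As if non-drop at 30 labels/s: (0 × 3600 + 47 × 60 + 0) × 30 + 18 = 84618.
Minute boundaries passed: 47; those not divisible by 10: 47 − 4 = 43; dropped labels = 2 × 43 = 86.
Actual frame index = 84618 − 86 = 84532.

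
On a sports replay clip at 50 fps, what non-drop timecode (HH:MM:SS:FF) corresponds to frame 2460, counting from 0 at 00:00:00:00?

2460 ÷ 50 = 49 full seconds, remainder 10 frames.
49 s = 0 h 0 min 49 s.
Timecode: 00:00:49:10.

00:00:49:10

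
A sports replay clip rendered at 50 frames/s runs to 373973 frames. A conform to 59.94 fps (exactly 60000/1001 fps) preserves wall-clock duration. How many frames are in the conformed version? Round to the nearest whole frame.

448319 frames

Frames at target rate = 373973 × (60000/1001) / (50) = 448767600/1001 ≈ 448319.281.
Nearest whole frame: 448319.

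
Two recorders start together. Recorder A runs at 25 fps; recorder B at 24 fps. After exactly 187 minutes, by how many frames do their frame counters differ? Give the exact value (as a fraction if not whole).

187 min = 11220 s.
A emits 25 × 11220 = 280500 frames; B emits 24 × 11220 = 269280.
Difference = 11220 frames; B is behind A.

11220 frames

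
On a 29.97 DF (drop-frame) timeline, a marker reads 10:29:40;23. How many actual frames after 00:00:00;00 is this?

1132289

As if non-drop at 30 labels/s: (10 × 3600 + 29 × 60 + 40) × 30 + 23 = 1133423.
Minute boundaries passed: 629; those not divisible by 10: 629 − 62 = 567; dropped labels = 2 × 567 = 1134.
Actual frame index = 1133423 − 1134 = 1132289.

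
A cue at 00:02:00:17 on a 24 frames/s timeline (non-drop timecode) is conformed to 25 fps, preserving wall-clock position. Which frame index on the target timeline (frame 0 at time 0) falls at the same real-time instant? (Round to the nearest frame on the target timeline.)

frame 3018

Source frame index: (0×3600 + 2×60 + 0) × 24 + 17 = 2897.
Real time: 2897 / (24) = 2897/24 s.
Target frame: (2897/24) × (25) = 72425/24 ≈ 3017.708 → 3018.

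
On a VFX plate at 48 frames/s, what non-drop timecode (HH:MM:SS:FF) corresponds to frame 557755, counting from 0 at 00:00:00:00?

557755 ÷ 48 = 11619 full seconds, remainder 43 frames.
11619 s = 3 h 13 min 39 s.
Timecode: 03:13:39:43.

03:13:39:43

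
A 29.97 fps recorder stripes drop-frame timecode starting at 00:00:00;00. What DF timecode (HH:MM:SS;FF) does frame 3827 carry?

Ten DF minutes hold 17982 frames, so frame 3827 lies in block 0 (frames 0–17981) with 3827 frames into that block.
The block's first minute is 1800 frames and the rest 1798 each; 3827 frames reaches minute 2, so 0 × 18 + 2 × 2 = 4 labels have been skipped so far.
Adding those back, label number 3827 + 4 = 3831 at 30 labels/s is 127 s + 21 f = 0 h 2 min 7 s frame 21, i.e. 00:02:07;21.

00:02:07;21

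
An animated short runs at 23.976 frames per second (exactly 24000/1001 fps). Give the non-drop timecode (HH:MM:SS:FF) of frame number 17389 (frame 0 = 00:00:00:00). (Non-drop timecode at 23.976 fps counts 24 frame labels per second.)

00:12:04:13

17389 ÷ 24 = 724 full seconds, remainder 13 frames.
724 s = 0 h 12 min 4 s.
Timecode: 00:12:04:13.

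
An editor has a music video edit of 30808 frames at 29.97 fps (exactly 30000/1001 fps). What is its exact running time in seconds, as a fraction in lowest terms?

3854851/3750 seconds

Running time = 30808 ÷ (30000/1001) = 30808 × 1001/30000 = 3854851/3750 s.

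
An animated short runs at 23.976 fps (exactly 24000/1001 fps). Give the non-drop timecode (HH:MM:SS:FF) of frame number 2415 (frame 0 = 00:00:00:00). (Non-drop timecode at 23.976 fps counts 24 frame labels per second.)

2415 ÷ 24 = 100 full seconds, remainder 15 frames.
100 s = 0 h 1 min 40 s.
Timecode: 00:01:40:15.

00:01:40:15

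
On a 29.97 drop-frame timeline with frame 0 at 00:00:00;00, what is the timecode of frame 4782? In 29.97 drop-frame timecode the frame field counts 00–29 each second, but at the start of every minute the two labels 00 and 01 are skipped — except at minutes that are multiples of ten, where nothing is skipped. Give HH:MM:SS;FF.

00:02:39;16

Ten DF minutes hold 17982 frames, so frame 4782 lies in block 0 (frames 0–17981) with 4782 frames into that block.
The block's first minute is 1800 frames and the rest 1798 each; 4782 frames reaches minute 2, so 0 × 18 + 2 × 2 = 4 labels have been skipped so far.
Adding those back, label number 4782 + 4 = 4786 at 30 labels/s is 159 s + 16 f = 0 h 2 min 39 s frame 16, i.e. 00:02:39;16.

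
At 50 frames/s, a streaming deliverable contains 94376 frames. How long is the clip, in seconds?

1887.52 seconds

Running time = 94376 / (50) = 1887.52 s.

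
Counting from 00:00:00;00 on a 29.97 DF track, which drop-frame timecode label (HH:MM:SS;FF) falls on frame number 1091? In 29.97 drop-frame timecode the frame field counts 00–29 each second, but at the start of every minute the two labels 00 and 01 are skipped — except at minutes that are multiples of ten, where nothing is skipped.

00:00:36;11

Ten DF minutes hold 17982 frames, so frame 1091 lies in block 0 (frames 0–17981) with 1091 frames into that block.
The block's first minute is 1800 frames and the rest 1798 each; 1091 frames reaches minute 0, so 0 × 18 + 0 × 2 = 0 labels have been skipped so far.
Adding those back, label number 1091 + 0 = 1091 at 30 labels/s is 36 s + 11 f = 0 h 0 min 36 s frame 11, i.e. 00:00:36;11.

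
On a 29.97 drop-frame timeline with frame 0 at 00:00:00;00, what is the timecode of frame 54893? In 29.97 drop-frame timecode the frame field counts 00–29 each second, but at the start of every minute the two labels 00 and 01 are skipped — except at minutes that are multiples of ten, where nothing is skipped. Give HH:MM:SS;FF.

Ten DF minutes hold 17982 frames, so frame 54893 lies in block 3 (frames 53946–71927) with 947 frames into that block.
The block's first minute is 1800 frames and the rest 1798 each; 947 frames reaches minute 0, so 3 × 18 + 0 × 2 = 54 labels have been skipped so far.
Adding those back, label number 54893 + 54 = 54947 at 30 labels/s is 1831 s + 17 f = 0 h 30 min 31 s frame 17, i.e. 00:30:31;17.

00:30:31;17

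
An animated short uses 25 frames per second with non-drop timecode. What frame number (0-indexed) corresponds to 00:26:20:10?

39510

Total seconds to the label: (0 × 3600 + 26 × 60 + 20) = 1580.
Frame index = 1580 × 25 + 10 = 39510.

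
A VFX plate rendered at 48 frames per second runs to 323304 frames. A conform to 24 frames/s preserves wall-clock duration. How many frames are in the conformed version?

161652 frames

Target frames = source frames × (target rate / source rate) = 323304 × (24)/(48) = 323304 × 1/2 = 161652.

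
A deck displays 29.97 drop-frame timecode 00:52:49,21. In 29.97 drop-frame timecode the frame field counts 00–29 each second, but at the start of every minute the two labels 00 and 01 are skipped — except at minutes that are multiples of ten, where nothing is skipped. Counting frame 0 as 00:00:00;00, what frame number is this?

As if non-drop at 30 labels/s: (0 × 3600 + 52 × 60 + 49) × 30 + 21 = 95091.
Minute boundaries passed: 52; those not divisible by 10: 52 − 5 = 47; dropped labels = 2 × 47 = 94.
Actual frame index = 95091 − 94 = 94997.

94997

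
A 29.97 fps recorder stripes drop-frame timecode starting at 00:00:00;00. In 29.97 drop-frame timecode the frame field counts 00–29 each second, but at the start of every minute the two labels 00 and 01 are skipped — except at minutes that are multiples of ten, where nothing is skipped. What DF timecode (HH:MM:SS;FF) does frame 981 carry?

Ten DF minutes hold 17982 frames, so frame 981 lies in block 0 (frames 0–17981) with 981 frames into that block.
The block's first minute is 1800 frames and the rest 1798 each; 981 frames reaches minute 0, so 0 × 18 + 0 × 2 = 0 labels have been skipped so far.
Adding those back, label number 981 + 0 = 981 at 30 labels/s is 32 s + 21 f = 0 h 0 min 32 s frame 21, i.e. 00:00:32;21.

00:00:32;21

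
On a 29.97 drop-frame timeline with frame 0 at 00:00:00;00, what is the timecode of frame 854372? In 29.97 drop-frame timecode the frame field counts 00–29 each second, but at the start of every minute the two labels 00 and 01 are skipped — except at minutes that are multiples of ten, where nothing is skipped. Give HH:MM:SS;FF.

Each 10-minute DF block holds 10 × 60 × 30 − 9 × 2 = 17982 frames. 854372 ÷ 17982 → 47 full blocks, remainder 9218.
Within the partial block the first minute is 1800 frames and each further minute 1798, so 5 further minute boundaries passed. Total skipped labels = 18 × 47 + 2 × 5 = 856.
Non-drop label index = 854372 + 856 = 855228; at 30 labels/s that is 07:55:07:18, i.e. DF 07:55:07;18.

07:55:07;18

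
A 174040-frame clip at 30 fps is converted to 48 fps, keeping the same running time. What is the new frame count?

Target frames = source frames × (target rate / source rate) = 174040 × (48)/(30) = 174040 × 8/5 = 278464.

278464 frames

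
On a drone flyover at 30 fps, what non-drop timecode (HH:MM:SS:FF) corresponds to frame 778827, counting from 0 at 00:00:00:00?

778827 ÷ 30 = 25960 full seconds, remainder 27 frames.
25960 s = 7 h 12 min 40 s.
Timecode: 07:12:40:27.

07:12:40:27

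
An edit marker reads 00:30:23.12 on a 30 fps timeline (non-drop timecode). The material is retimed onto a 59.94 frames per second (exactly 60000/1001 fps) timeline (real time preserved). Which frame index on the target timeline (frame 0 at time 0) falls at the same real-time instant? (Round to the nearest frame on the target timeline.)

Source frame index: (0×3600 + 30×60 + 23) × 30 + 12 = 54702.
Real time: 54702 / (30) = 9117/5 s.
Target frame: (9117/5) × (60000/1001) = 109404000/1001 ≈ 109294.705 → 109295.

frame 109295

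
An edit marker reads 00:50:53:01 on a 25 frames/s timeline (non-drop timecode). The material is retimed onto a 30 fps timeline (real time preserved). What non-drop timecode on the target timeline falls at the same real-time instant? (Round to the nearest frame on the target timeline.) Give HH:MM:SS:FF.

Source frame index: (0×3600 + 50×60 + 53) × 25 + 1 = 76326.
Real time: 76326 / (25) = 76326/25 s.
Target frame: (76326/25) × (30) = 457956/5 ≈ 91591.200 → 91591.
At 30 labels/s: frame 91591 → 00:50:53:01.

00:50:53:01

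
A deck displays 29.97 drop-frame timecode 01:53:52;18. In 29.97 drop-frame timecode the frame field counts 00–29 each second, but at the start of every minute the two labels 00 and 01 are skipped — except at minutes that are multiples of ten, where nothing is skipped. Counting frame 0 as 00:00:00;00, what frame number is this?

As if non-drop at 30 labels/s: (1 × 3600 + 53 × 60 + 52) × 30 + 18 = 204978.
Minute boundaries passed: 113; those not divisible by 10: 113 − 11 = 102; dropped labels = 2 × 102 = 204.
Actual frame index = 204978 − 204 = 204774.

204774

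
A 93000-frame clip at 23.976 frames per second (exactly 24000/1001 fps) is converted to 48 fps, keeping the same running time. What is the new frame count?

186186 frames

Target frames = source frames × (target rate / source rate) = 93000 × (48)/(24000/1001) = 93000 × 1001/500 = 186186.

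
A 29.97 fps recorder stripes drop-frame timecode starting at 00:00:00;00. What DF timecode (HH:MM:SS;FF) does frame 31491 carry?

Each 10-minute DF block holds 10 × 60 × 30 − 9 × 2 = 17982 frames. 31491 ÷ 17982 → 1 full block, remainder 13509.
Within the partial block the first minute is 1800 frames and each further minute 1798, so 7 further minute boundaries passed. Total skipped labels = 18 × 1 + 2 × 7 = 32.
Non-drop label index = 31491 + 32 = 31523; at 30 labels/s that is 00:17:30:23, i.e. DF 00:17:30;23.

00:17:30;23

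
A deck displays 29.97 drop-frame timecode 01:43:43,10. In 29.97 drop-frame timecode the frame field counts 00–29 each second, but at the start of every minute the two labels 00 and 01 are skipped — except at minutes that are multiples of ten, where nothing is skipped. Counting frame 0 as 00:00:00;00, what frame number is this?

Complete 10-minute blocks: 10, each 17982 frames → 179820.
Remaining 3 whole minutes in the current block: 1800 + 2 × 1798 = 5396 frames.
Within the current minute: 43 × 30 + 10 − 2 = 1298 (labels ;00/;01 skipped at this minute). Total = 179820 + 5396 + 1298 = 186514.

186514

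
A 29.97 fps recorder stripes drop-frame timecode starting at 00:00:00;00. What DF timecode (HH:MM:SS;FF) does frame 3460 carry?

Each 10-minute DF block holds 10 × 60 × 30 − 9 × 2 = 17982 frames. 3460 ÷ 17982 → 0 full blocks, remainder 3460.
Within the partial block the first minute is 1800 frames and each further minute 1798, so 1 further minute boundary passed. Total skipped labels = 18 × 0 + 2 × 1 = 2.
Non-drop label index = 3460 + 2 = 3462; at 30 labels/s that is 00:01:55:12, i.e. DF 00:01:55;12.

00:01:55;12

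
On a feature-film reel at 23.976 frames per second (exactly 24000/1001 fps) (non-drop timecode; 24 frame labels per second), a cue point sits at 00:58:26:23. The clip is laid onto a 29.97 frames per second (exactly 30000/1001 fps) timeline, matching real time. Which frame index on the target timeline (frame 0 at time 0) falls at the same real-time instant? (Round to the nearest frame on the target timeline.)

frame 105209

Source frame index: (0×3600 + 58×60 + 26) × 24 + 23 = 84167.
Real time: 84167 / (24000/1001) = 84251167/24000 s.
Target frame: (84251167/24000) × (30000/1001) = 420835/4 ≈ 105208.750 → 105209.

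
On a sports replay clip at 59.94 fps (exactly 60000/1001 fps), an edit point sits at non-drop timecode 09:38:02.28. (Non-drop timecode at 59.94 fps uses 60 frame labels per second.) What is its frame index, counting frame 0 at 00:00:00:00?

Total seconds to the label: (9 × 3600 + 38 × 60 + 2) = 34682.
Frame index = 34682 × 60 + 28 = 2080948.

frame 2080948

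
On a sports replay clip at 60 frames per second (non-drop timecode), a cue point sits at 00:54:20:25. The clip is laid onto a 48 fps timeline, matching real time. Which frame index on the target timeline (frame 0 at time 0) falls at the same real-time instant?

Source frame index: (0×3600 + 54×60 + 20) × 60 + 25 = 195625.
Real time: 195625 / (60) = 39125/12 s.
Target frame: (39125/12) × (48) = 156500.

frame 156500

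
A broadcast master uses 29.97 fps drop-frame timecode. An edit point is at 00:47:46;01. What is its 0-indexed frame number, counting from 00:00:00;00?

As if non-drop at 30 labels/s: (0 × 3600 + 47 × 60 + 46) × 30 + 1 = 85981.
Minute boundaries passed: 47; those not divisible by 10: 47 − 4 = 43; dropped labels = 2 × 43 = 86.
Actual frame index = 85981 − 86 = 85895.

85895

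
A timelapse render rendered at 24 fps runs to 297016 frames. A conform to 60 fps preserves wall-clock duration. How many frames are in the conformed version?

Target frames = source frames × (target rate / source rate) = 297016 × (60)/(24) = 297016 × 5/2 = 742540.

742540 frames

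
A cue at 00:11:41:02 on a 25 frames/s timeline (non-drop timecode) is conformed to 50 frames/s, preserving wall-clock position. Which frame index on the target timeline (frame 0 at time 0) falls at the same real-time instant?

frame 35054

Source frame index: (0×3600 + 11×60 + 41) × 25 + 2 = 17527.
Real time: 17527 / (25) = 17527/25 s.
Target frame: (17527/25) × (50) = 35054.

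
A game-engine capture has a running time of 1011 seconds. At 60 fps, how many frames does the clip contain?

60660 frames

Frames = 1011 × 60 = 60660.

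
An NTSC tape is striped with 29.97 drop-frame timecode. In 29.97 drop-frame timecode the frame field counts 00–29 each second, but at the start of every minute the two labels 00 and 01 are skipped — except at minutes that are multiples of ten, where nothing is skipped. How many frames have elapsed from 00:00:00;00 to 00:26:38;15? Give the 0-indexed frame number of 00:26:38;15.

47907

Complete 10-minute blocks: 2, each 17982 frames → 35964.
Remaining 6 whole minutes in the current block: 1800 + 5 × 1798 = 10790 frames.
Within the current minute: 38 × 30 + 15 − 2 = 1153 (labels ;00/;01 skipped at this minute). Total = 35964 + 10790 + 1153 = 47907.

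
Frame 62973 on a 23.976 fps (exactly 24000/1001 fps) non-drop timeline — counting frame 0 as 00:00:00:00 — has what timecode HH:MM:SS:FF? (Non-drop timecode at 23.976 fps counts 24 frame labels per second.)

00:43:43:21

62973 ÷ 24 = 2623 full seconds, remainder 21 frames.
2623 s = 0 h 43 min 43 s.
Timecode: 00:43:43:21.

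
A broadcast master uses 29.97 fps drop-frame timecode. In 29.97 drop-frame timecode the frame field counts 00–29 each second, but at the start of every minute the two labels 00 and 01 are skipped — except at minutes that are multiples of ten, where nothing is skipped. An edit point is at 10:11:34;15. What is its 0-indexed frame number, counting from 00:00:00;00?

1099735

Complete 10-minute blocks: 61, each 17982 frames → 1096902.
Remaining 1 whole minute in the current block: 1800 + 0 × 1798 = 1800 frames.
Within the current minute: 34 × 30 + 15 − 2 = 1033 (labels ;00/;01 skipped at this minute). Total = 1096902 + 1800 + 1033 = 1099735.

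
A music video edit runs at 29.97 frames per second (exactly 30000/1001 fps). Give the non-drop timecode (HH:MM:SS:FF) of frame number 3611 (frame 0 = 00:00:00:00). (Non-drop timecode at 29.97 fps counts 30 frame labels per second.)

00:02:00:11

3611 ÷ 30 = 120 full seconds, remainder 11 frames.
120 s = 0 h 2 min 0 s.
Timecode: 00:02:00:11.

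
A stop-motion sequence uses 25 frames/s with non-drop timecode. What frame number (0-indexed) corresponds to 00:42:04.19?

63119

Total seconds to the label: (0 × 3600 + 42 × 60 + 4) = 2524.
Frame index = 2524 × 25 + 19 = 63119.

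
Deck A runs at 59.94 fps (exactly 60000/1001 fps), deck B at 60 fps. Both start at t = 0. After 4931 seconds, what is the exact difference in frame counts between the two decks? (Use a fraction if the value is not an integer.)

A emits 60000/1001 × 4931 = 295860000/1001 frames; B emits 60 × 4931 = 295860.
Difference = 295860/1001 frames (≈ 295.5644); B is ahead of A.

295860/1001 frames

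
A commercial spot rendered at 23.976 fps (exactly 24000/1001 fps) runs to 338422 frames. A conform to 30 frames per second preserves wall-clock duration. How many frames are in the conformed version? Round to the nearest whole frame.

423451 frames

Frames at target rate = 338422 × (30) / (24000/1001) = 169380211/400 ≈ 423450.528.
Nearest whole frame: 423451.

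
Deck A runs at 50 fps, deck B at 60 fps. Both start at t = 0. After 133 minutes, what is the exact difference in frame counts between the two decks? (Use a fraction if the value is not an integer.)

79800 frames

133 min = 7980 s.
A emits 50 × 7980 = 399000 frames; B emits 60 × 7980 = 478800.
Difference = 79800 frames; B is ahead of A.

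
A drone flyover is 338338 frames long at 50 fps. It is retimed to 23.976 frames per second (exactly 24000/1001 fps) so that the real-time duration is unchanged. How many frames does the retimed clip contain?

Target frames = source frames × (target rate / source rate) = 338338 × (24000/1001)/(50) = 338338 × 480/1001 = 162240.

162240 frames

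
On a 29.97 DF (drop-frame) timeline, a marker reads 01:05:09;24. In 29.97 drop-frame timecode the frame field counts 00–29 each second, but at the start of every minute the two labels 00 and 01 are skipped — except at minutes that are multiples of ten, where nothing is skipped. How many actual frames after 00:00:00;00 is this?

Complete 10-minute blocks: 6, each 17982 frames → 107892.
Remaining 5 whole minutes in the current block: 1800 + 4 × 1798 = 8992 frames.
Within the current minute: 9 × 30 + 24 − 2 = 292 (labels ;00/;01 skipped at this minute). Total = 107892 + 8992 + 292 = 117176.

117176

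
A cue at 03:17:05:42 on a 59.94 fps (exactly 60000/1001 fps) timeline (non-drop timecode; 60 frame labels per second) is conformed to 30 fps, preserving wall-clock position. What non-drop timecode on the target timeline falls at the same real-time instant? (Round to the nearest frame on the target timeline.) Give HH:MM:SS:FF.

03:17:17:16

Source frame index: (3×3600 + 17×60 + 5) × 60 + 42 = 709542.
Real time: 709542 / (60000/1001) = 118375257/10000 s.
Target frame: (118375257/10000) × (30) = 355125771/1000 ≈ 355125.771 → 355126.
At 30 labels/s: frame 355126 → 03:17:17:16.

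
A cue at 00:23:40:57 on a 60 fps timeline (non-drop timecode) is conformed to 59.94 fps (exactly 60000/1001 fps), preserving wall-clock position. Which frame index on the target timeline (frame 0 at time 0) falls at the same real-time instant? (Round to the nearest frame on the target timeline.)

Source frame index: (0×3600 + 23×60 + 40) × 60 + 57 = 85257.
Real time: 85257 / (60) = 28419/20 s.
Target frame: (28419/20) × (60000/1001) = 85257000/1001 ≈ 85171.828 → 85172.

frame 85172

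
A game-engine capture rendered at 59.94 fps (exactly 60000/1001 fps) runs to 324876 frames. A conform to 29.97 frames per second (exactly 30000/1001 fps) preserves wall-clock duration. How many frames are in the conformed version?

162438 frames

Target frames = source frames × (target rate / source rate) = 324876 × (30000/1001)/(60000/1001) = 324876 × 1/2 = 162438.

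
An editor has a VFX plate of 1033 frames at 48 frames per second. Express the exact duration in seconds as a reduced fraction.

Running time = 1033 ÷ (48) = 1033 × 1/48 = 1033/48 s.

1033/48 seconds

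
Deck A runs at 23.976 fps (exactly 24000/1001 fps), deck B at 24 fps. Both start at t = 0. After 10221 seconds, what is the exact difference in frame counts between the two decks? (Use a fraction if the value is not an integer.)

A emits 24000/1001 × 10221 = 245304000/1001 frames; B emits 24 × 10221 = 245304.
Difference = 245304/1001 frames (≈ 245.0589); B is ahead of A.

245304/1001 frames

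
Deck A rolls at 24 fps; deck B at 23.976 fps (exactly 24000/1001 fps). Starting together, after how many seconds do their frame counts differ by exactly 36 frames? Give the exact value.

The gap grows by |24000/1001 − 24| = 24/1001 frames per second.
Time for a 36-frame gap: 36 ÷ (24/1001) = 1501.5 s.

1501.5 seconds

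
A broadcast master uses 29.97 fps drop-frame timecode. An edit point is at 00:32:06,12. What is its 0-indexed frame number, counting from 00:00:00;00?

As if non-drop at 30 labels/s: (0 × 3600 + 32 × 60 + 6) × 30 + 12 = 57792.
Minute boundaries passed: 32; those not divisible by 10: 32 − 3 = 29; dropped labels = 2 × 29 = 58.
Actual frame index = 57792 − 58 = 57734.

57734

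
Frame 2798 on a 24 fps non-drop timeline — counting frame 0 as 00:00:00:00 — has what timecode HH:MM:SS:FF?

00:01:56:14

2798 ÷ 24 = 116 full seconds, remainder 14 frames.
116 s = 0 h 1 min 56 s.
Timecode: 00:01:56:14.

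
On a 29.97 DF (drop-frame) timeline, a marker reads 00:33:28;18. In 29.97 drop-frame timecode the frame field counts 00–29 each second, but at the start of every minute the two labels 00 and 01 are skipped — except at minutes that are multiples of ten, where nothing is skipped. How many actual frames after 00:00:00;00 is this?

As if non-drop at 30 labels/s: (0 × 3600 + 33 × 60 + 28) × 30 + 18 = 60258.
Minute boundaries passed: 33; those not divisible by 10: 33 − 3 = 30; dropped labels = 2 × 30 = 60.
Actual frame index = 60258 − 60 = 60198.

60198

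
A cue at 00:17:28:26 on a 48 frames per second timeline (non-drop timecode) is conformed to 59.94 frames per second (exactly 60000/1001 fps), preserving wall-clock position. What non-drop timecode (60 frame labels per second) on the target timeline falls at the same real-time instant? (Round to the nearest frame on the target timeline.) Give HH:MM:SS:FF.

00:17:27:30

Source frame index: (0×3600 + 17×60 + 28) × 48 + 26 = 50330.
Real time: 50330 / (48) = 25165/24 s.
Target frame: (25165/24) × (60000/1001) = 8987500/143 ≈ 62849.650 → 62850.
At 60 labels/s: frame 62850 → 00:17:27:30.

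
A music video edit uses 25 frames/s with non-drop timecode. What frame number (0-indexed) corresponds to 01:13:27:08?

110183

Total seconds to the label: (1 × 3600 + 13 × 60 + 27) = 4407.
Frame index = 4407 × 25 + 8 = 110183.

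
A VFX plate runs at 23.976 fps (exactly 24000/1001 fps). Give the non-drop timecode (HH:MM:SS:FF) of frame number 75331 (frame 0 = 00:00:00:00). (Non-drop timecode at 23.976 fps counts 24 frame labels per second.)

00:52:18:19

75331 ÷ 24 = 3138 full seconds, remainder 19 frames.
3138 s = 0 h 52 min 18 s.
Timecode: 00:52:18:19.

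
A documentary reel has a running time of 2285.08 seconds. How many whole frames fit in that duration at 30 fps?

68552 frames

Frames = 2285.08 × 30 = 342762/5 ≈ 68552.4000.
Complete frames: 68552.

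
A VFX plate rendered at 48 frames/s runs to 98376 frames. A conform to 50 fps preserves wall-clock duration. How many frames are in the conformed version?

Target frames = source frames × (target rate / source rate) = 98376 × (50)/(48) = 98376 × 25/24 = 102475.

102475 frames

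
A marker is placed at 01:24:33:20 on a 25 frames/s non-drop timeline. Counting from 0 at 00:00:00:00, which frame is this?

Total seconds to the label: (1 × 3600 + 24 × 60 + 33) = 5073.
Frame index = 5073 × 25 + 20 = 126845.

126845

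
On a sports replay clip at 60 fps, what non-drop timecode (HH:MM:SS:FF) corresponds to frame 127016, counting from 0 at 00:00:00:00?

00:35:16:56

127016 ÷ 60 = 2116 full seconds, remainder 56 frames.
2116 s = 0 h 35 min 16 s.
Timecode: 00:35:16:56.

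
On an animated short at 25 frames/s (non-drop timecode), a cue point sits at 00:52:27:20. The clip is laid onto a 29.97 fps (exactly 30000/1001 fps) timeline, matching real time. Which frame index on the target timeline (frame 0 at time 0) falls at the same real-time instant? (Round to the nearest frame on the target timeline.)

Source frame index: (0×3600 + 52×60 + 27) × 25 + 20 = 78695.
Real time: 78695 / (25) = 15739/5 s.
Target frame: (15739/5) × (30000/1001) = 94434000/1001 ≈ 94339.660 → 94340.

frame 94340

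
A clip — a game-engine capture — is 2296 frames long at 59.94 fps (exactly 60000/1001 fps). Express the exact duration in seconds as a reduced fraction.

Running time = 2296 ÷ (60000/1001) = 2296 × 1001/60000 = 287287/7500 s.

287287/7500 seconds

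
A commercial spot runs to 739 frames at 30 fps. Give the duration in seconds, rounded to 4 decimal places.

24.6333 seconds

Running time = 739 × 1/30 = 739/30 s ≈ 24.6333 s.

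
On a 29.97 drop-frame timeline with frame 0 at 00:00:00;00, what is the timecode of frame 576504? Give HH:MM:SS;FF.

Ten DF minutes hold 17982 frames, so frame 576504 lies in block 32 (frames 575424–593405) with 1080 frames into that block.
The block's first minute is 1800 frames and the rest 1798 each; 1080 frames reaches minute 0, so 32 × 18 + 0 × 2 = 576 labels have been skipped so far.
Adding those back, label number 576504 + 576 = 577080 at 30 labels/s is 19236 s + 0 f = 5 h 20 min 36 s frame 0, i.e. 05:20:36;00.

05:20:36;00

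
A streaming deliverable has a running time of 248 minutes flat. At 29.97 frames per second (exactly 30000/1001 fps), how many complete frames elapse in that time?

445954 frames

248 min = 14880 s.
Frames = 14880 × 30000/1001 = 446400000/1001 ≈ 445954.0460.
Complete frames: 445954.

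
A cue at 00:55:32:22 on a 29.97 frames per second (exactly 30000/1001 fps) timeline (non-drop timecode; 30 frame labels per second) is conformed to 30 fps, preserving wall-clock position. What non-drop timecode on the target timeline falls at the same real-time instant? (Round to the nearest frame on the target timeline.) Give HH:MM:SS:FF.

00:55:36:02

Source frame index: (0×3600 + 55×60 + 32) × 30 + 22 = 99982.
Real time: 99982 / (30000/1001) = 50040991/15000 s.
Target frame: (50040991/15000) × (30) = 50040991/500 ≈ 100081.982 → 100082.
At 30 labels/s: frame 100082 → 00:55:36:02.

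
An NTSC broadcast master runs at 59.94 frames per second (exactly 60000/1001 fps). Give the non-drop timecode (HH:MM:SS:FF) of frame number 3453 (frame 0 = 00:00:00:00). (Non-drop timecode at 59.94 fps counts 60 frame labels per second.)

3453 ÷ 60 = 57 full seconds, remainder 33 frames.
57 s = 0 h 0 min 57 s.
Timecode: 00:00:57:33.

00:00:57:33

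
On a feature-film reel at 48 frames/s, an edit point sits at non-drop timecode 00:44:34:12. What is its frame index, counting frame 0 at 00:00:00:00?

Total seconds to the label: (0 × 3600 + 44 × 60 + 34) = 2674.
Frame index = 2674 × 48 + 12 = 128364.

128364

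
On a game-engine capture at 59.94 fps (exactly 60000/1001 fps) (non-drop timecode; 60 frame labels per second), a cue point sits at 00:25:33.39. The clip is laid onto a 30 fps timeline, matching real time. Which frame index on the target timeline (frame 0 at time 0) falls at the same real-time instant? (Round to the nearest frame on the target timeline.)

Source frame index: (0×3600 + 25×60 + 33) × 60 + 39 = 92019.
Real time: 92019 / (60000/1001) = 30703673/20000 s.
Target frame: (30703673/20000) × (30) = 92111019/2000 ≈ 46055.510 → 46056.

frame 46056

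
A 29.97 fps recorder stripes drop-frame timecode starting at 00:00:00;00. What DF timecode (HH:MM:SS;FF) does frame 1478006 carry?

13:41:56;04

Ten DF minutes hold 17982 frames, so frame 1478006 lies in block 82 (frames 1474524–1492505) with 3482 frames into that block.
The block's first minute is 1800 frames and the rest 1798 each; 3482 frames reaches minute 1, so 82 × 18 + 1 × 2 = 1478 labels have been skipped so far.
Adding those back, label number 1478006 + 1478 = 1479484 at 30 labels/s is 49316 s + 4 f = 13 h 41 min 56 s frame 4, i.e. 13:41:56;04.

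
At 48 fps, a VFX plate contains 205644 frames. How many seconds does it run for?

Running time = 205644 / (48) = 4284.25 s.

4284.25 seconds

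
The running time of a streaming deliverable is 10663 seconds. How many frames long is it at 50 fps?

Frames = 10663 × 50 = 533150.

533150 frames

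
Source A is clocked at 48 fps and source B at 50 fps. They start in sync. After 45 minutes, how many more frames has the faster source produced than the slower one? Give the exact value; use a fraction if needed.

5400 frames

45 min = 2700 s.
A emits 48 × 2700 = 129600 frames; B emits 50 × 2700 = 135000.
Difference = 5400 frames; B is ahead of A.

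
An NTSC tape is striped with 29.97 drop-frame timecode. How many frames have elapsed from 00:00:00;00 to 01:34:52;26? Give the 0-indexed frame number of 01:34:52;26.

As if non-drop at 30 labels/s: (1 × 3600 + 34 × 60 + 52) × 30 + 26 = 170786.
Minute boundaries passed: 94; those not divisible by 10: 94 − 9 = 85; dropped labels = 2 × 85 = 170.
Actual frame index = 170786 − 170 = 170616.

170616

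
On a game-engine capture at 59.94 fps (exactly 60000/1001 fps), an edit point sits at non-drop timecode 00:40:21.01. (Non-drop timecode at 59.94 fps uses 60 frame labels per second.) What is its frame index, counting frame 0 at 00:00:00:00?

frame 145261

Total seconds to the label: (0 × 3600 + 40 × 60 + 21) = 2421.
Frame index = 2421 × 60 + 1 = 145261.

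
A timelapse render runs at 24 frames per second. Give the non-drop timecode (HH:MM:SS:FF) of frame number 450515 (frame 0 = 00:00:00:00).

05:12:51:11

450515 ÷ 24 = 18771 full seconds, remainder 11 frames.
18771 s = 5 h 12 min 51 s.
Timecode: 05:12:51:11.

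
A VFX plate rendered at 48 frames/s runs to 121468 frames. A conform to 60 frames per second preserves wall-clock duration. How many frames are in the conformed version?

Target frames = source frames × (target rate / source rate) = 121468 × (60)/(48) = 121468 × 5/4 = 151835.

151835 frames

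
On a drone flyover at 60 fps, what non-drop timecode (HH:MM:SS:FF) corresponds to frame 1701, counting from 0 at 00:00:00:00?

1701 ÷ 60 = 28 full seconds, remainder 21 frames.
28 s = 0 h 0 min 28 s.
Timecode: 00:00:28:21.

00:00:28:21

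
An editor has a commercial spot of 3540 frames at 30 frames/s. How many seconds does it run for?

Running time = 3540 / (30) = 118 s.

118 seconds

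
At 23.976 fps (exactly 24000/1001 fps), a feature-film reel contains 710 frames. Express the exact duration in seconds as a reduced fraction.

71071/2400 seconds

Running time = 710 ÷ (24000/1001) = 710 × 1001/24000 = 71071/2400 s.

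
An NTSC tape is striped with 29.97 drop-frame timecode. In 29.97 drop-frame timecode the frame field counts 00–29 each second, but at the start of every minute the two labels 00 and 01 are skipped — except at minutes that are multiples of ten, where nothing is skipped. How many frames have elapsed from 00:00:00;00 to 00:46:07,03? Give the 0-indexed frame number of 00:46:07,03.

Complete 10-minute blocks: 4, each 17982 frames → 71928.
Remaining 6 whole minutes in the current block: 1800 + 5 × 1798 = 10790 frames.
Within the current minute: 7 × 30 + 3 − 2 = 211 (labels ;00/;01 skipped at this minute). Total = 71928 + 10790 + 211 = 82929.

82929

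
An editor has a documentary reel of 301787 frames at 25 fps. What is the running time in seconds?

12071.48 seconds

Running time = 301787 / (25) = 12071.48 s.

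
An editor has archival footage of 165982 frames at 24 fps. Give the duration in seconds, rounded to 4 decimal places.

Running time = 165982 × 1/24 = 82991/12 s ≈ 6915.9167 s.

6915.9167 seconds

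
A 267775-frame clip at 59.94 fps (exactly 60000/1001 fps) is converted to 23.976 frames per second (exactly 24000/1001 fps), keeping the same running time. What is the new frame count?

107110 frames

Target frames = source frames × (target rate / source rate) = 267775 × (24000/1001)/(60000/1001) = 267775 × 2/5 = 107110.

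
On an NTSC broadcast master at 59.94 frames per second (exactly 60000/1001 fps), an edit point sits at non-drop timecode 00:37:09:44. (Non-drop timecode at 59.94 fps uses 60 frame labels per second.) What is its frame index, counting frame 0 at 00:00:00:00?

frame 133784

Total seconds to the label: (0 × 3600 + 37 × 60 + 9) = 2229.
Frame index = 2229 × 60 + 44 = 133784.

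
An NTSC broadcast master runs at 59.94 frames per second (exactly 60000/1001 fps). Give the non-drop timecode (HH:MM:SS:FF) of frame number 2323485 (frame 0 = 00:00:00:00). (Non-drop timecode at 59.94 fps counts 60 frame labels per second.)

2323485 ÷ 60 = 38724 full seconds, remainder 45 frames.
38724 s = 10 h 45 min 24 s.
Timecode: 10:45:24:45.

10:45:24:45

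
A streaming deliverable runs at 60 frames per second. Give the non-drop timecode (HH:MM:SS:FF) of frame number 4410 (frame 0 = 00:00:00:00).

00:01:13:30

4410 ÷ 60 = 73 full seconds, remainder 30 frames.
73 s = 0 h 1 min 13 s.
Timecode: 00:01:13:30.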